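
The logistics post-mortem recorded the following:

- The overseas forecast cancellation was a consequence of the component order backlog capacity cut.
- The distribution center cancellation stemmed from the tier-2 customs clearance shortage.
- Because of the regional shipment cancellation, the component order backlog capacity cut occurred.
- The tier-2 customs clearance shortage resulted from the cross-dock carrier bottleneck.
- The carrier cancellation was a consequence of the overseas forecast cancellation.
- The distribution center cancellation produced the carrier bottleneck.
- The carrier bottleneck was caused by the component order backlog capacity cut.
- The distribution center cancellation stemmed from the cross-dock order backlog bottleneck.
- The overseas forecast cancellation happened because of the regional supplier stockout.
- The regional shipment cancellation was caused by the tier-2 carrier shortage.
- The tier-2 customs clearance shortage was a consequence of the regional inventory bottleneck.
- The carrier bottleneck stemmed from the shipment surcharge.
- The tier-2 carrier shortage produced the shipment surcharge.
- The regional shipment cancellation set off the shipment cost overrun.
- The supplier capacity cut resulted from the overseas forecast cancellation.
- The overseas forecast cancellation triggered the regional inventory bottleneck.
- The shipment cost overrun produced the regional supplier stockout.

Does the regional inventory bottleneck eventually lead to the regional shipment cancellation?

The regional inventory bottleneck leads to the tier-2 customs clearance shortage, the distribution center cancellation, the carrier bottleneck; the regional shipment cancellation is not among them.

No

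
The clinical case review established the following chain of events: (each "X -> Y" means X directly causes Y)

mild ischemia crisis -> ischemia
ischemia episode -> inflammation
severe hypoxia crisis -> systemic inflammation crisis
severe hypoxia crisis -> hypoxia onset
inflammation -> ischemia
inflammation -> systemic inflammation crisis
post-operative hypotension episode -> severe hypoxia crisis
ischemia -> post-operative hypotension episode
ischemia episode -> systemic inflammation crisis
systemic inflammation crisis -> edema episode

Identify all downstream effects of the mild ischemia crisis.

Direct effects: the ischemia.
2 steps out: the post-operative hypotension episode.
3 steps out: the severe hypoxia crisis.
4 steps out: the systemic inflammation crisis, the hypoxia onset.
5 steps out: the edema episode.
Not reachable from it: the ischemia episode, the inflammation.

the edema episode, the hypoxia onset, the ischemia, the post-operative hypotension episode, the severe hypoxia crisis, the systemic inflammation crisis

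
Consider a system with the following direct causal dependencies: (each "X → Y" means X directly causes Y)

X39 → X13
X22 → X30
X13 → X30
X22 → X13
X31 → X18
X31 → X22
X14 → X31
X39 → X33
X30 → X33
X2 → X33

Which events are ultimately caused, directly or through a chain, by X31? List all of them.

Direct effects: X22, X18.
2 steps out: X13, X30.
3 steps out: X33.
Not reachable from it: X39, X2, X14.

X13, X18, X22, X30, X33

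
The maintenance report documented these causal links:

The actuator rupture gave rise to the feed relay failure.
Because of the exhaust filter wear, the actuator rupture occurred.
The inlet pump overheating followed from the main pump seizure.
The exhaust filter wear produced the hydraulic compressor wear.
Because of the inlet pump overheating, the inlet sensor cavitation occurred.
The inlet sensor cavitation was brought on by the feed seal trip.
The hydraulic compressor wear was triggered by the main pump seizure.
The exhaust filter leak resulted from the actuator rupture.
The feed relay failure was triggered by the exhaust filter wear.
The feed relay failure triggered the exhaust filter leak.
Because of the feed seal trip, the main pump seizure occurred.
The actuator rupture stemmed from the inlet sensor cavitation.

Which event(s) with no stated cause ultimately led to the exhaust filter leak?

Tracing upstream from the exhaust filter leak: the exhaust filter leak ← the actuator rupture ← the inlet sensor cavitation ← the feed seal trip.
A separate upstream branch: the exhaust filter leak ← the actuator rupture ← the exhaust filter wear.
Each of those chain origins has no stated cause.

the exhaust filter wear, the feed seal trip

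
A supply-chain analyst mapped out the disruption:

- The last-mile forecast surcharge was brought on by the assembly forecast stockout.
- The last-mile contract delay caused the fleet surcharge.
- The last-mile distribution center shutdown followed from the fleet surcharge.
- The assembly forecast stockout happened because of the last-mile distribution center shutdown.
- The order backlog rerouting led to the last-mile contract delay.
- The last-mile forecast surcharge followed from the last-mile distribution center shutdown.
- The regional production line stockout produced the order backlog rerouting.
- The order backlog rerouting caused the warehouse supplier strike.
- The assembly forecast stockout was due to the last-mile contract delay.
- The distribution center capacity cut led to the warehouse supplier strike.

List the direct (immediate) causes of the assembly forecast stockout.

Upstream contributors include the regional production line stockout, the order backlog rerouting, the fleet surcharge, but only the last-mile contract delay, the last-mile distribution center shutdown feed directly into the assembly forecast stockout.

the last-mile contract delay, the last-mile distribution center shutdown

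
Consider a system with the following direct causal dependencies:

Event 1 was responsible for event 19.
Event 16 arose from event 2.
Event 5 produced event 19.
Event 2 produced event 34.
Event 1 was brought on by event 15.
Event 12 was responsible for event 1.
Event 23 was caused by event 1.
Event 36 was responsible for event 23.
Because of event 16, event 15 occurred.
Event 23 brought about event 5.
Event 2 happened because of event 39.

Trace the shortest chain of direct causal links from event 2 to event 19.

event 2 → event 16
event 16 → event 15
event 15 → event 1
event 1 → event 19
Length: 4 steps.

event 2 → event 16 → event 15 → event 1 → event 19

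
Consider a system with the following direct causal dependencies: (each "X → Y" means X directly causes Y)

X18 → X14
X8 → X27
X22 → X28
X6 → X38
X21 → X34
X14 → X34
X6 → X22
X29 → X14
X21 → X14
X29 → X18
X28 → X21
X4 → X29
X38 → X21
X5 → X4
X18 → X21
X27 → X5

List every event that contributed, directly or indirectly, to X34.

Immediate causes of X34: X21, X14.
Further upstream: X8, X6, X38, X27, X5, X4, X29, X22, X28, X18.

X14, X18, X21, X22, X27, X28, X29, X38, X4, X5, X6, X8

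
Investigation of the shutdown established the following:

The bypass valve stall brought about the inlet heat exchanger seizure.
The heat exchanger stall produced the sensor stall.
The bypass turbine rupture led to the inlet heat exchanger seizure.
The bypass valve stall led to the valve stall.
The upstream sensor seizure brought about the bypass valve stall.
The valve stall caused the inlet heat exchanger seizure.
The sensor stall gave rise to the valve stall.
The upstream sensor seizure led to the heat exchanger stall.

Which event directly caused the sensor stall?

Upstream contributors include the upstream sensor seizure, but only the heat exchanger stall feeds directly into the sensor stall.

the heat exchanger stall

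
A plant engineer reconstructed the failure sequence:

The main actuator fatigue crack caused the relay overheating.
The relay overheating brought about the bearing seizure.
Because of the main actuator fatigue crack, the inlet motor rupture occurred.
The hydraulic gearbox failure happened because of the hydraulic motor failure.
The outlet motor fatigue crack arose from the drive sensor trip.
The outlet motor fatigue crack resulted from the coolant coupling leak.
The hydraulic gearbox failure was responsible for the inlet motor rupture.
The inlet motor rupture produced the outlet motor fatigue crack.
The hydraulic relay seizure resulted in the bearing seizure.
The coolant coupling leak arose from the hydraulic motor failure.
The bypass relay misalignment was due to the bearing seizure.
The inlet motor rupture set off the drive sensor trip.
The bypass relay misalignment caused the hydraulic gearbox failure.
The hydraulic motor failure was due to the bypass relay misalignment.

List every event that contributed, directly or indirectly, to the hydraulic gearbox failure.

the bearing seizure, the bypass relay misalignment, the hydraulic motor failure, the hydraulic relay seizure, the main actuator fatigue crack, the relay overheating

Immediate causes of the hydraulic gearbox failure: the bypass relay misalignment, the hydraulic motor failure.
Further upstream: the main actuator fatigue crack, the relay overheating, the bearing seizure, the hydraulic relay seizure.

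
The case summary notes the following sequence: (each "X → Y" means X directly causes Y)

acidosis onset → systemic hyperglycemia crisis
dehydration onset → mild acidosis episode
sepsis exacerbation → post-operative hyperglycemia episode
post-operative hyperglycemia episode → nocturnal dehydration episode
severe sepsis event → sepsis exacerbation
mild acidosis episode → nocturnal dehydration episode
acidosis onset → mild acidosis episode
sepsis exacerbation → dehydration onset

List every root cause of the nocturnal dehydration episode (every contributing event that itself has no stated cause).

the acidosis onset, the severe sepsis event

Tracing upstream from the nocturnal dehydration episode: the nocturnal dehydration episode ← the post-operative hyperglycemia episode ← the sepsis exacerbation ← the severe sepsis event.
A separate upstream branch: the nocturnal dehydration episode ← the mild acidosis episode ← the acidosis onset.
Each of those chain origins has no stated cause.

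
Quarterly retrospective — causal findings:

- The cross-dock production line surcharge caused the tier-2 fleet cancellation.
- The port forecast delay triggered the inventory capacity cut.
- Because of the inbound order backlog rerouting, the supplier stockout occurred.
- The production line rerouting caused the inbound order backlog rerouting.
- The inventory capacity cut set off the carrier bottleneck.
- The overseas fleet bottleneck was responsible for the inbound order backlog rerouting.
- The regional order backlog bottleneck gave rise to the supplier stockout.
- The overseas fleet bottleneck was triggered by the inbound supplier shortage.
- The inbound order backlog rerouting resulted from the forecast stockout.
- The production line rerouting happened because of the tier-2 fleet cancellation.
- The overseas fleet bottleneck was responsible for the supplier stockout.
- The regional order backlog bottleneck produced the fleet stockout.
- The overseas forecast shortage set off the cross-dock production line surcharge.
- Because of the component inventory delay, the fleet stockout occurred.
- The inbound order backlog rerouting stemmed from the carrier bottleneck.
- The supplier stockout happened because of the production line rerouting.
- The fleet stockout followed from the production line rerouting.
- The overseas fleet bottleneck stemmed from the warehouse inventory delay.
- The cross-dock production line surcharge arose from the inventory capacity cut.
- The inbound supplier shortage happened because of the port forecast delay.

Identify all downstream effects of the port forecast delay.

Direct effects: the inbound supplier shortage, the inventory capacity cut.
2 steps out: the carrier bottleneck, the cross-dock production line surcharge, the overseas fleet bottleneck.
3 steps out: the tier-2 fleet cancellation, the inbound order backlog rerouting, the supplier stockout.
4 steps out: the production line rerouting.
5 steps out: the fleet stockout.
Not reachable from it: the overseas forecast shortage, the warehouse inventory delay, the forecast stockout, the regional order backlog bottleneck, the component inventory delay.

the carrier bottleneck, the cross-dock production line surcharge, the fleet stockout, the inbound order backlog rerouting, the inbound supplier shortage, the inventory capacity cut, the overseas fleet bottleneck, the production line rerouting, the supplier stockout, the tier-2 fleet cancellation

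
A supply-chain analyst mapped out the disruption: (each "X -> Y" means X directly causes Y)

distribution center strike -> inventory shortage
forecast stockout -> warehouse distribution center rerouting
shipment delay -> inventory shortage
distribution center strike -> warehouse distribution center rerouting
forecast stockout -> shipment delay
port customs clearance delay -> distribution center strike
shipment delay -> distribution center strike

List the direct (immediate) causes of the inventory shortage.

Upstream contributors include the forecast stockout, the port customs clearance delay, but only the distribution center strike, the shipment delay feed directly into the inventory shortage.

the distribution center strike, the shipment delay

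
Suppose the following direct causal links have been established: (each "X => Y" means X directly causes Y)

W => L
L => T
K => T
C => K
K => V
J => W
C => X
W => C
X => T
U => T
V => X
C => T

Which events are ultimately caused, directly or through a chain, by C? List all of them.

Direct effects: K, X, T.
2 steps out: V.
Not reachable from it: J, W, U, L.

K, T, V, X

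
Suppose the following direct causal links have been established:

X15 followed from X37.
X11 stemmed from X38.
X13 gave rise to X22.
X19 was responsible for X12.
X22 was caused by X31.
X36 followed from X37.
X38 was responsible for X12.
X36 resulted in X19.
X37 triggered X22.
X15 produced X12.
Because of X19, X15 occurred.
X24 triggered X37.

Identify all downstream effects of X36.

Direct effects: X19.
2 steps out: X15, X12.
Not reachable from it: X38, X11, X24, X37, X31, X13, X22.

X12, X15, X19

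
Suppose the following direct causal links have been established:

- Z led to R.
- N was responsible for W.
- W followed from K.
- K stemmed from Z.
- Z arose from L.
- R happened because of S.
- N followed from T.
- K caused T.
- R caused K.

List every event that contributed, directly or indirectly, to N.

Immediate cause of N: T.
Further upstream: L, Z, R, K, S.

K, L, R, S, T, Z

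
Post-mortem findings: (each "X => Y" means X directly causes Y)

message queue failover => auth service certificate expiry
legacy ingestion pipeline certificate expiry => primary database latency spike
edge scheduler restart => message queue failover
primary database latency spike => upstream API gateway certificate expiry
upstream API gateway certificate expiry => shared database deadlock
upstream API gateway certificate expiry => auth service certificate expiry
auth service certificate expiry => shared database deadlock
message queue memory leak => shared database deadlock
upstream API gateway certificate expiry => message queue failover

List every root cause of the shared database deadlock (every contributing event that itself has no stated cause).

the edge scheduler restart, the legacy ingestion pipeline certificate expiry, the message queue memory leak

Tracing upstream from the shared database deadlock: the shared database deadlock ← the upstream API gateway certificate expiry ← the primary database latency spike ← the legacy ingestion pipeline certificate expiry.
A separate upstream branch: the shared database deadlock ← the auth service certificate expiry ← the message queue failover ← the edge scheduler restart.
A separate upstream branch: the shared database deadlock ← the message queue memory leak.
Each of those chain origins has no stated cause.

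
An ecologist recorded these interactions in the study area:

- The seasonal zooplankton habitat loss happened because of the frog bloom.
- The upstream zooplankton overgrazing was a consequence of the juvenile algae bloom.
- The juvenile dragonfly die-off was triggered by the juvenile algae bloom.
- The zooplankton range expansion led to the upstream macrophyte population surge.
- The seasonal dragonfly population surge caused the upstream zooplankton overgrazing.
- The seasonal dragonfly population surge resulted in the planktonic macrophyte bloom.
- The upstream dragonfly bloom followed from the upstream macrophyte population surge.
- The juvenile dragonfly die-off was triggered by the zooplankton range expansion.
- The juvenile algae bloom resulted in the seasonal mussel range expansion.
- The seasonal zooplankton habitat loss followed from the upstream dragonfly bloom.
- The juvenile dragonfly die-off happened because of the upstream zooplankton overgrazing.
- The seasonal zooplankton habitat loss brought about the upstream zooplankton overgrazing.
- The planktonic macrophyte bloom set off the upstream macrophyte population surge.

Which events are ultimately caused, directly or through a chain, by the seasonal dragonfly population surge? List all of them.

the juvenile dragonfly die-off, the planktonic macrophyte bloom, the seasonal zooplankton habitat loss, the upstream dragonfly bloom, the upstream macrophyte population surge, the upstream zooplankton overgrazing

Direct effects: the planktonic macrophyte bloom, the upstream zooplankton overgrazing.
2 steps out: the upstream macrophyte population surge, the juvenile dragonfly die-off.
3 steps out: the upstream dragonfly bloom.
4 steps out: the seasonal zooplankton habitat loss.
Not reachable from it: the zooplankton range expansion, the juvenile algae bloom, the frog bloom, the seasonal mussel range expansion.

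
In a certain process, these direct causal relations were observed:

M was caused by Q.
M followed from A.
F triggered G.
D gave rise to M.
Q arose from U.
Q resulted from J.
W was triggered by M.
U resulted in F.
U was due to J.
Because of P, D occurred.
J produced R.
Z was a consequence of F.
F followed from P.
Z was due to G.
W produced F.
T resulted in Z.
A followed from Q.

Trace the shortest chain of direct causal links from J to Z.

J → U → F → Z

J → U
U → F
F → Z
Length: 3 steps.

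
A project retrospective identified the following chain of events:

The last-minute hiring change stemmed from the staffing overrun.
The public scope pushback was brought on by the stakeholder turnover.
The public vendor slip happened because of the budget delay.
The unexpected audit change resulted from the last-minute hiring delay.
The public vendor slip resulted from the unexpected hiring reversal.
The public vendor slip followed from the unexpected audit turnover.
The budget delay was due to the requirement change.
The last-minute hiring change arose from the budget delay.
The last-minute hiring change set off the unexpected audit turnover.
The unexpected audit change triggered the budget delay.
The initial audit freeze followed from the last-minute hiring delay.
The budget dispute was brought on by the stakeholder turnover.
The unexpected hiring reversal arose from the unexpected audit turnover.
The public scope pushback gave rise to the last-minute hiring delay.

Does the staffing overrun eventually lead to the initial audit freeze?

The staffing overrun leads to the last-minute hiring change, the unexpected audit turnover, the unexpected hiring reversal, the public vendor slip; the initial audit freeze is not among them.

No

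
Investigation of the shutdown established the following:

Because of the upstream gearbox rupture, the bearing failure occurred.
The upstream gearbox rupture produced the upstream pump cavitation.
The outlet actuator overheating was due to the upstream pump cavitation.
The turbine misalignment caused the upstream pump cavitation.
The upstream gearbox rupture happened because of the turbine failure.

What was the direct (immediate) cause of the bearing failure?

the upstream gearbox rupture

Upstream contributors include the turbine failure, but only the upstream gearbox rupture feeds directly into the bearing failure.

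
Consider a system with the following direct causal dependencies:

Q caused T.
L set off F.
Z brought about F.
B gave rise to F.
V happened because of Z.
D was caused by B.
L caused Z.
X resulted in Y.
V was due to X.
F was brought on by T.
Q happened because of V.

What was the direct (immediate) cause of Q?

Upstream contributors include L, X, Z, but only V feeds directly into Q.

V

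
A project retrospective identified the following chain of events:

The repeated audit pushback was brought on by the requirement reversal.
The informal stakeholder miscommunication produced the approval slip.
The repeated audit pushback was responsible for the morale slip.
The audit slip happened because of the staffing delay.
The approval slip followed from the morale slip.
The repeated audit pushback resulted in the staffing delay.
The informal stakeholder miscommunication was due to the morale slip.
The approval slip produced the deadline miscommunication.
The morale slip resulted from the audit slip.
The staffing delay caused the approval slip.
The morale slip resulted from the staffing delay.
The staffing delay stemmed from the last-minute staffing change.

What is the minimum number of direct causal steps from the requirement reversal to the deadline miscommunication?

Shortest chain: the requirement reversal → the repeated audit pushback → the staffing delay → the approval slip → the deadline miscommunication.

4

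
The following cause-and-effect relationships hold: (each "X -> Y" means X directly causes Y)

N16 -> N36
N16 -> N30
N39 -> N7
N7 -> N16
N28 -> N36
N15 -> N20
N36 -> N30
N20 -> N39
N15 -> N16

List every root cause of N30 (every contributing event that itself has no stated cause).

N15, N28

Tracing upstream from N30: N30 ← N36 ← N28.
A separate upstream branch: N30 ← N16 ← N15.
Each of those chain origins has no stated cause.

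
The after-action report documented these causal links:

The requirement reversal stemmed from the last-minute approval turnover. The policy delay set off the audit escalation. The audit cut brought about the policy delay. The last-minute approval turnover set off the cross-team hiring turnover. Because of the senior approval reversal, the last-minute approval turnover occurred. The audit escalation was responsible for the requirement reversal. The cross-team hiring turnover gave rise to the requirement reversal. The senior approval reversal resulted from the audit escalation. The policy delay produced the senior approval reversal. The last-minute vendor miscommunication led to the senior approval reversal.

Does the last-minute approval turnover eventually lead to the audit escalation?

No

The last-minute approval turnover leads to the cross-team hiring turnover, the requirement reversal; the audit escalation is not among them.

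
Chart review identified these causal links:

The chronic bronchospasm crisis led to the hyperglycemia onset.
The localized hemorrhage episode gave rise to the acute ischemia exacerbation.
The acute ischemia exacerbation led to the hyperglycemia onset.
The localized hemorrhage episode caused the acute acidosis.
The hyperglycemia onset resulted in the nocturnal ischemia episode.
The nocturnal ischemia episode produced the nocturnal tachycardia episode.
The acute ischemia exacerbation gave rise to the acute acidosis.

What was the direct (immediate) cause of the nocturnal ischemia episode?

Upstream contributors include the chronic bronchospasm crisis, the localized hemorrhage episode, the acute ischemia exacerbation, but only the hyperglycemia onset feeds directly into the nocturnal ischemia episode.

the hyperglycemia onset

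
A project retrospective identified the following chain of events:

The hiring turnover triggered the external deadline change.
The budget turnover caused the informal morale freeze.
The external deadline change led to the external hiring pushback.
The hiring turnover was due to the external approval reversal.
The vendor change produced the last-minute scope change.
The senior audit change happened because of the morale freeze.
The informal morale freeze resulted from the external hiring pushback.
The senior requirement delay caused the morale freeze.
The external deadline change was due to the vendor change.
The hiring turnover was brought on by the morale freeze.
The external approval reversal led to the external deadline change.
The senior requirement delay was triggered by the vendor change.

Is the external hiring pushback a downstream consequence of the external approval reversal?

There is a causal chain: the external approval reversal → the external deadline change → the external hiring pushback.

Yes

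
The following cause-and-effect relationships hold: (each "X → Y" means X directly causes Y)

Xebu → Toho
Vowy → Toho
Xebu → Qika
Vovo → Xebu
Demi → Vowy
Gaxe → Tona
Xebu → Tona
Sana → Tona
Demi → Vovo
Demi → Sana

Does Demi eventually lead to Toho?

There is a causal chain: Demi → Vowy → Toho.

Yes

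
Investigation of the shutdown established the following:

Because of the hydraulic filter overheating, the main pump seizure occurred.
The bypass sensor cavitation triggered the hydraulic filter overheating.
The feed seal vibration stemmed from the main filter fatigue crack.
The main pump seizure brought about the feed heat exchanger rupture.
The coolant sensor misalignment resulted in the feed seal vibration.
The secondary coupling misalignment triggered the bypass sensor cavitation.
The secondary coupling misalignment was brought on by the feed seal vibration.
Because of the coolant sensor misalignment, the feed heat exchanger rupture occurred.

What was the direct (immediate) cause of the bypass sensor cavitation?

the secondary coupling misalignment

Upstream contributors include the coolant sensor misalignment, the feed seal vibration, the main filter fatigue crack, but only the secondary coupling misalignment feeds directly into the bypass sensor cavitation.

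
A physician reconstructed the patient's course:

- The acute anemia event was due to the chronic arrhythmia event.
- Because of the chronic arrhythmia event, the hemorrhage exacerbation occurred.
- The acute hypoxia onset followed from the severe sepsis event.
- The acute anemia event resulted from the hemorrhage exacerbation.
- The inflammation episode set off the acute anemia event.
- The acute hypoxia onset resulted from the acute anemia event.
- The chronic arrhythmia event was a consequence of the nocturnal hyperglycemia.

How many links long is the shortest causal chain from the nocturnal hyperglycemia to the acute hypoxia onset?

3

Shortest chain: the nocturnal hyperglycemia → the chronic arrhythmia event → the acute anemia event → the acute hypoxia onset.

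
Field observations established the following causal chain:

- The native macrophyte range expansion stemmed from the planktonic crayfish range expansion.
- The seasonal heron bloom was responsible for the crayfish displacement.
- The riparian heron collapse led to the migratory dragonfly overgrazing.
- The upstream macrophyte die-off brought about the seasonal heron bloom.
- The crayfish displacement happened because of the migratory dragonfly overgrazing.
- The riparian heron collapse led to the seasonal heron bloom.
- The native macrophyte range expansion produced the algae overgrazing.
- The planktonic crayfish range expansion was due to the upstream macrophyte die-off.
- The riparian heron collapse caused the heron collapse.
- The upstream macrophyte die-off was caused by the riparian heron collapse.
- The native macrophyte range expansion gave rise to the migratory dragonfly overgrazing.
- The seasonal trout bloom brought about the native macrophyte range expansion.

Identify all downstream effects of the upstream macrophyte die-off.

the algae overgrazing, the crayfish displacement, the migratory dragonfly overgrazing, the native macrophyte range expansion, the planktonic crayfish range expansion, the seasonal heron bloom

Direct effects: the planktonic crayfish range expansion, the seasonal heron bloom.
2 steps out: the native macrophyte range expansion, the crayfish displacement.
3 steps out: the migratory dragonfly overgrazing, the algae overgrazing.
Not reachable from it: the riparian heron collapse, the heron collapse, the seasonal trout bloom.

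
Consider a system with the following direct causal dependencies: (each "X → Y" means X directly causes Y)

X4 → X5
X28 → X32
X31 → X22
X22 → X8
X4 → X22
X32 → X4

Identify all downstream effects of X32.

Direct effects: X4.
2 steps out: X22, X5.
3 steps out: X8.
Not reachable from it: X28, X31.

X22, X4, X5, X8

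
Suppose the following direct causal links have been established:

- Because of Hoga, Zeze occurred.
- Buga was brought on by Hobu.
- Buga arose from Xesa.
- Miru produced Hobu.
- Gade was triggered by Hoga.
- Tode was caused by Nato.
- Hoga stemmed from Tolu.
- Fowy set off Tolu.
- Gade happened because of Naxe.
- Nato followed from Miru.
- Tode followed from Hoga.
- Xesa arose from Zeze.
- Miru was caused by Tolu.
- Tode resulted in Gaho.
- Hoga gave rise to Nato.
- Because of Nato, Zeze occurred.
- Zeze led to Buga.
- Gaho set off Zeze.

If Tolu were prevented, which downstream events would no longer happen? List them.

Buga, Gaho, Hobu, Hoga, Miru, Nato, Tode, Xesa, Zeze

Downstream of Tolu: Miru, Hoga, Nato, Tode, Gaho, Hobu, Zeze, Gade, Xesa, Buga.
Of those, still caused via another path: Gade.
The remainder have no surviving cause.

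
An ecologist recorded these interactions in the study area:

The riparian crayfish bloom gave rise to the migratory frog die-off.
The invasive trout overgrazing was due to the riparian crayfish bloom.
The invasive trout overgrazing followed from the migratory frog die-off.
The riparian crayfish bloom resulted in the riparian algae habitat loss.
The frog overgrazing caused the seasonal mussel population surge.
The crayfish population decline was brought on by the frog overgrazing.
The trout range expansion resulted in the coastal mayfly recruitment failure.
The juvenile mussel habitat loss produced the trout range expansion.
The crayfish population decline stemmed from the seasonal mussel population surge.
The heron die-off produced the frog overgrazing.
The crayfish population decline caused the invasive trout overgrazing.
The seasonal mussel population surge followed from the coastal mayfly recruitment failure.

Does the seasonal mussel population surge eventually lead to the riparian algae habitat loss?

No

The seasonal mussel population surge leads to the crayfish population decline, the invasive trout overgrazing; the riparian algae habitat loss is not among them.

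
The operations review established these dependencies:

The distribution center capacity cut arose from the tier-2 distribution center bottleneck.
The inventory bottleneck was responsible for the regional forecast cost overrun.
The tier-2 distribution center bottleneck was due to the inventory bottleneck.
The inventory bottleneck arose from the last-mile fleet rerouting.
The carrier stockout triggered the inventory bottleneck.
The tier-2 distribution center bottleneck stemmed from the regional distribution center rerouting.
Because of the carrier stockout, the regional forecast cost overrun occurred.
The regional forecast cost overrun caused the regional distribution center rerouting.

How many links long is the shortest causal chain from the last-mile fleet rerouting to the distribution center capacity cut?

Shortest chain: the last-mile fleet rerouting → the inventory bottleneck → the tier-2 distribution center bottleneck → the distribution center capacity cut.

3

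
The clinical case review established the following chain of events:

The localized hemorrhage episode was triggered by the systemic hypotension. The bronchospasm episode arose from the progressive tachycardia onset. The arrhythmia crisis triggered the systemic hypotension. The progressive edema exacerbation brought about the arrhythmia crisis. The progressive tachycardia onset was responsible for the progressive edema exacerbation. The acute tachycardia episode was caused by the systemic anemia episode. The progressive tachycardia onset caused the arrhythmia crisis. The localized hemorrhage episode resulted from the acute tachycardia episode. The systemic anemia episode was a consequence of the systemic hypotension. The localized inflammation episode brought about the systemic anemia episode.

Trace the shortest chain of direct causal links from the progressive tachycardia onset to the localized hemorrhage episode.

the progressive tachycardia onset → the arrhythmia crisis
the arrhythmia crisis → the systemic hypotension
the systemic hypotension → the localized hemorrhage episode
Length: 3 steps.

the progressive tachycardia onset → the arrhythmia crisis → the systemic hypotension → the localized hemorrhage episode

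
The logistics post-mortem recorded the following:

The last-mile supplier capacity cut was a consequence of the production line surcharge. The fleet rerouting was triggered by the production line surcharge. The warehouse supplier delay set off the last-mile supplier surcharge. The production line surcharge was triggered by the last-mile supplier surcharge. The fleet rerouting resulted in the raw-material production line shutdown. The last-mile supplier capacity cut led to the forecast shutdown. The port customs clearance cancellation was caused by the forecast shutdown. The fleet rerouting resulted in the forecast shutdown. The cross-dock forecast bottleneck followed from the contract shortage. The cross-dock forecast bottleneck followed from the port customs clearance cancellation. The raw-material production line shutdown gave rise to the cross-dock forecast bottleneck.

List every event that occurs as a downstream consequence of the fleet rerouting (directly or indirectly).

the cross-dock forecast bottleneck, the forecast shutdown, the port customs clearance cancellation, the raw-material production line shutdown

Direct effects: the forecast shutdown, the raw-material production line shutdown.
2 steps out: the port customs clearance cancellation, the cross-dock forecast bottleneck.
Not reachable from it: the contract shortage, the warehouse supplier delay, the last-mile supplier surcharge, the production line surcharge, the last-mile supplier capacity cut.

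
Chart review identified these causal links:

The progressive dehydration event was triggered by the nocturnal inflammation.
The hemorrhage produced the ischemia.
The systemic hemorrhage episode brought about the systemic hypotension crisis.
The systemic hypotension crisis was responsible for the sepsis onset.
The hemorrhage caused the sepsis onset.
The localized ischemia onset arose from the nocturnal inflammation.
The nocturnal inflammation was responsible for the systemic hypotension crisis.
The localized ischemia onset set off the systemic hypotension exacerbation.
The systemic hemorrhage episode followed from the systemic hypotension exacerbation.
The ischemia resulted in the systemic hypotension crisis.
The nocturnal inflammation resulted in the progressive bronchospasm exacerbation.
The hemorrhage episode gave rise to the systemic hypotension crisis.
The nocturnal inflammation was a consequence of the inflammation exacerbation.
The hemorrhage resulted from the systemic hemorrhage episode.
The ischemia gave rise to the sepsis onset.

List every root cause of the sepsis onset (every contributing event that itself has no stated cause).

Tracing upstream from the sepsis onset: the sepsis onset ← the systemic hypotension crisis ← the nocturnal inflammation ← the inflammation exacerbation.
A separate upstream branch: the sepsis onset ← the systemic hypotension crisis ← the hemorrhage episode.
Each of those chain origins has no stated cause.

the hemorrhage episode, the inflammation exacerbation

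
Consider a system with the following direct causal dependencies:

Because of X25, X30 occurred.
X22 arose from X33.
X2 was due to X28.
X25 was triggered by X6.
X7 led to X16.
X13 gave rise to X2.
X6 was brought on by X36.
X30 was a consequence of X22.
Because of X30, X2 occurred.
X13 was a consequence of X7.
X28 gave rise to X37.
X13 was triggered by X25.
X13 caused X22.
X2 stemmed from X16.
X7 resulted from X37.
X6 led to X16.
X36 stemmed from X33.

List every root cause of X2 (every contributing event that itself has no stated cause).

X28, X33

Tracing upstream from X2: X2 ← X28.
A separate upstream branch: X2 ← X30 ← X22 ← X33.
Each of those chain origins has no stated cause.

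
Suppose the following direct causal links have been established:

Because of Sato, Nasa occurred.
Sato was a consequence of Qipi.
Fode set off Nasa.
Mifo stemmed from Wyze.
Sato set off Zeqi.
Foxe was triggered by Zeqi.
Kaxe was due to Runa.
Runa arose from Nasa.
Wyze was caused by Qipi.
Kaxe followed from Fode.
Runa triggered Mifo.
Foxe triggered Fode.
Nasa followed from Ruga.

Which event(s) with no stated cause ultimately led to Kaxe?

Qipi, Ruga

Tracing upstream from Kaxe: Kaxe ← Runa ← Nasa ← Sato ← Qipi.
A separate upstream branch: Kaxe ← Runa ← Nasa ← Ruga.
Each of those chain origins has no stated cause.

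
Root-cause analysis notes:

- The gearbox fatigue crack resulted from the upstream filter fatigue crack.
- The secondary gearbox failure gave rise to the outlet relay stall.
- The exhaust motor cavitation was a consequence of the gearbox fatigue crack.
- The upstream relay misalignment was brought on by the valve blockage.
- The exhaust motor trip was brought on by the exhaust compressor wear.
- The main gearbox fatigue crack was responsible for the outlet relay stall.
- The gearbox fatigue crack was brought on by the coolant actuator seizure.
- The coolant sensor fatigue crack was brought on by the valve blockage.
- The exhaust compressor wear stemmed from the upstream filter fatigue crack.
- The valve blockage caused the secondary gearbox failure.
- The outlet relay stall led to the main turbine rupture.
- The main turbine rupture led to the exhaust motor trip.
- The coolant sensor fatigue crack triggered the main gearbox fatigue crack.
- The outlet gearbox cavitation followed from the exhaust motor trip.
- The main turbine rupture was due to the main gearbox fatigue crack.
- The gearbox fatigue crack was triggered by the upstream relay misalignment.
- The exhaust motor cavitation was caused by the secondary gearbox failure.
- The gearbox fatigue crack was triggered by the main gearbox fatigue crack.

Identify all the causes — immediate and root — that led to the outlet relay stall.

the coolant sensor fatigue crack, the main gearbox fatigue crack, the secondary gearbox failure, the valve blockage

Immediate causes of the outlet relay stall: the secondary gearbox failure, the main gearbox fatigue crack.
Further upstream: the valve blockage, the coolant sensor fatigue crack.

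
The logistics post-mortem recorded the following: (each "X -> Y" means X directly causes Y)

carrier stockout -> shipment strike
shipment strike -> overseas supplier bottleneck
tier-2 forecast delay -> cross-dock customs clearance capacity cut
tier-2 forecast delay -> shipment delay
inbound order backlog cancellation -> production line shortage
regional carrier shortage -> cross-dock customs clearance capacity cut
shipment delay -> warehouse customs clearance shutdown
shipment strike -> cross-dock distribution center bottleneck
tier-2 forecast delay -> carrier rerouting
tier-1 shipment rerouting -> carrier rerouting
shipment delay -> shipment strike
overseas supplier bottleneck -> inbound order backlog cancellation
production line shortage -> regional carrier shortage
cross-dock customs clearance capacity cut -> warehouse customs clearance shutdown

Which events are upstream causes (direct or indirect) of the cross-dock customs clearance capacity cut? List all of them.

the carrier stockout, the inbound order backlog cancellation, the overseas supplier bottleneck, the production line shortage, the regional carrier shortage, the shipment delay, the shipment strike, the tier-2 forecast delay

Immediate causes of the cross-dock customs clearance capacity cut: the tier-2 forecast delay, the regional carrier shortage.
Further upstream: the carrier stockout, the shipment delay, the shipment strike, the overseas supplier bottleneck, the inbound order backlog cancellation, the production line shortage.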